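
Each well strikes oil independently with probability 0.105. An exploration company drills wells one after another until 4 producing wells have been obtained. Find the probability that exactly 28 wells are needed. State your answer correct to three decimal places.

0.025

Y = trial on which the fourth success occurs; negative binomial, r=4, p=0.105.
P(Y=28) = C(27,3) · p^4 · (1−p)^24
= 2925 · 0.00012155 · 0.069784 = 0.02481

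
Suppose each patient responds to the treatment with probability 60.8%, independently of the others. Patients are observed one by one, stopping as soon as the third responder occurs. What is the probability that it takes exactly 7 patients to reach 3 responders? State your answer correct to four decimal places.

0.0796

Y = trial on which the third success occurs; negative binomial, r=3, p=0.608.
P(Y=7) = C(6,2) · p^3 · (1−p)^4
= 15 · 0.22476 · 0.023613 = 0.079606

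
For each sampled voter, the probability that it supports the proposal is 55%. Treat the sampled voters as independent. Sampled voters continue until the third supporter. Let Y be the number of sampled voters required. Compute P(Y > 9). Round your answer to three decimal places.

0.050

Needing more than 9 sampled voters ⇔ fewer than 3 successes in the first 9. With X ~ Binomial(9, 0.55), P(Y > 9) = P(X ≤ 2).
  k=0: C(9,0)·0.55^0·0.45^9 = 0.00076
  k=1: C(9,1)·0.55^1·0.45^8 = 0.00832
  k=2: C(9,2)·0.55^2·0.45^7 = 0.04069
P(X ≤ 2) = 0.04977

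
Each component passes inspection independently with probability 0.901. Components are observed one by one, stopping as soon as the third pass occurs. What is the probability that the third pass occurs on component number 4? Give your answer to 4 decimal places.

Y = trial on which the third success occurs; negative binomial, r=3, p=0.901.
P(Y=4) = C(3,2) · p^3 · (1−p)^1
= 3 · 0.73143 · 0.099 = 0.217236

0.2172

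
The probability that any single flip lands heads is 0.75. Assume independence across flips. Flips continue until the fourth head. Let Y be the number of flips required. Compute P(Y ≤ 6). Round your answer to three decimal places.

Finishing within 6 flips ⇔ at least 4 successes in the first 6. With X ~ Binomial(6, 0.75), P(Y ≤ 6) = 1 − P(X ≤ 3).
  k=0: C(6,0)·0.75^0·0.25^6 = 0.00024
  k=1: C(6,1)·0.75^1·0.25^5 = 0.00439
  k=2: C(6,2)·0.75^2·0.25^4 = 0.03296
  k=3: C(6,3)·0.75^3·0.25^3 = 0.13184
1 − 0.16943 = 0.83057

0.831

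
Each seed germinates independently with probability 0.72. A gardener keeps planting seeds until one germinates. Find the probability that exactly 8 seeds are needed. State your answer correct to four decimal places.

Geometric (trials to first success), p = 0.72.
P(Y = 8) = (1−p)^7 · p = 0.00013493 · 0.72 = 0.000097

0.0001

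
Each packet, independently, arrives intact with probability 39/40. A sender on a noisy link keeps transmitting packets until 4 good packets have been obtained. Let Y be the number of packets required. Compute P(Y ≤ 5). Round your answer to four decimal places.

Finishing within 5 packets ⇔ at least 4 successes in the first 5. With X ~ Binomial(5, 0.975), P(Y ≤ 5) = 1 − P(X ≤ 3).
  k=0: C(5,0)·0.975^0·0.025^5 = 0.000000
  k=1: C(5,1)·0.975^1·0.025^4 = 0.000002
  k=2: C(5,2)·0.975^2·0.025^3 = 0.000149
  k=3: C(5,3)·0.975^3·0.025^2 = 0.005793
1 − 0.005943 = 0.994057

0.9941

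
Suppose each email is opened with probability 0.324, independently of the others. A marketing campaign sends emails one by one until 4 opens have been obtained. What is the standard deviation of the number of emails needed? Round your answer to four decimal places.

5.0753

Y = total emails until the fourth success; negative binomial with r=4, p=0.324.
SD(Y) = √[r(1−p)/p²] = √(25.758269) = 5.075260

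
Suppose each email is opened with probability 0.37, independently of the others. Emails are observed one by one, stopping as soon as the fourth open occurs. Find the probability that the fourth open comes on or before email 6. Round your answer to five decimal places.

0.14036

Finishing within 6 emails ⇔ at least 4 successes in the first 6. With X ~ Binomial(6, 0.37), P(Y ≤ 6) = 1 − P(X ≤ 3).
  k=0: C(6,0)·0.37^0·0.63^6 = 0.0625235
  k=1: C(6,1)·0.37^1·0.63^5 = 0.2203209
  k=2: C(6,2)·0.37^2·0.63^4 = 0.3234871
  k=3: C(6,3)·0.37^3·0.63^3 = 0.2533126
1 − 0.8596441 = 0.1403559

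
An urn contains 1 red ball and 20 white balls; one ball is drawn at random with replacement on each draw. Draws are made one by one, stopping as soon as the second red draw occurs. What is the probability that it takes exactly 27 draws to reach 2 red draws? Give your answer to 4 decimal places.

Y = trial on which the second success occurs; negative binomial, r=2, p=0.047619.
P(Y=27) = C(26,1) · p^2 · (1−p)^25
= 26 · 0.0022676 · 0.2953 = 0.017410

0.0174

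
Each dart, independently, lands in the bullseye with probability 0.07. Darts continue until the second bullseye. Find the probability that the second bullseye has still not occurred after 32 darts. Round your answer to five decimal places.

0.33422

Needing more than 32 darts ⇔ fewer than 2 successes in the first 32. With X ~ Binomial(32, 0.07), P(Y > 32) = P(X ≤ 1).
  k=0: C(32,0)·0.07^0·0.93^32 = 0.0980515
  k=1: C(32,1)·0.07^1·0.93^31 = 0.2361671
P(X ≤ 1) = 0.3342186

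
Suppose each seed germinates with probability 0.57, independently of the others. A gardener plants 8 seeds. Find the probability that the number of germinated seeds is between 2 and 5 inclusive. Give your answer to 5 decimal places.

X ~ Binomial(8, 0.57); P(2 ≤ X ≤ 5) = Σ C(8,k) p^k (1−p)^(8−k) over k:
  k=2: C(8,2)·0.57^2·0.43^6 = 0.0575067
  k=3: C(8,3)·0.57^3·0.43^5 = 0.1524596
  k=4: C(8,4)·0.57^4·0.43^4 = 0.2526221
  k=5: C(8,5)·0.57^5·0.43^3 = 0.2678969
Total = 0.7304853

0.73049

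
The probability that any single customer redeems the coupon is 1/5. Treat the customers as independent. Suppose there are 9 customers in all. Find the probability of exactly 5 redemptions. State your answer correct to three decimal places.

X ~ Binomial(n=9, p=0.20).
P(X=5) = C(9,5) · p^5 · (1−p)^4
= 126 · 0.00032 · 0.4096 = 0.01652

0.017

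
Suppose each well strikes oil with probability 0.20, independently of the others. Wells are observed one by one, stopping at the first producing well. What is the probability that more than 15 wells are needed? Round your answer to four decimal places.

Y = number of wells to the first success; geometric, p = 0.20.
P(Y > 15) = P(first 15 all fail) = (1−p)^15 = 0.035184

0.0352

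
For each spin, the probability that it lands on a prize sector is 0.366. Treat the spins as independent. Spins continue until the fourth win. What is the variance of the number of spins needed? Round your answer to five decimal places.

Y = total spins until the fourth success; negative binomial with r=4, p=0.366.
Var(Y) = r(1−p)/p² = 4·0.634 / 0.366² = 18.9315895

18.93159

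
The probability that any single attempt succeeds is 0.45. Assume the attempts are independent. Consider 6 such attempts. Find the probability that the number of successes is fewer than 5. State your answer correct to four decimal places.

X ~ Binomial(6, 0.45); P(X ≤ 4) = Σ C(6,k) p^k (1−p)^(6−k) over k:
  k=0: C(6,0)·0.45^0·0.55^6 = 0.027681
  k=1: C(6,1)·0.45^1·0.55^5 = 0.135887
  k=2: C(6,2)·0.45^2·0.55^4 = 0.277950
  k=3: C(6,3)·0.45^3·0.55^3 = 0.303218
  k=4: C(6,4)·0.45^4·0.55^2 = 0.186066
Total = 0.930802

0.9308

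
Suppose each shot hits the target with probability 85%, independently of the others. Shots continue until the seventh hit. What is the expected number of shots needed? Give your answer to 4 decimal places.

Y = total shots until the seventh success; negative binomial with r=7, p=0.85.
E[Y] = r / p = 7 / 0.85 = 8.235294

8.2353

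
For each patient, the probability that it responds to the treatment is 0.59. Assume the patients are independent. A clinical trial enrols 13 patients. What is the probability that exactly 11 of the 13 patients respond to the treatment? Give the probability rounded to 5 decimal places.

0.03954

X ~ Binomial(n=13, p=0.59).
P(X=11) = C(13,11) · p^11 · (1−p)^2
= 78 · 0.0030156 · 0.1681 = 0.0395398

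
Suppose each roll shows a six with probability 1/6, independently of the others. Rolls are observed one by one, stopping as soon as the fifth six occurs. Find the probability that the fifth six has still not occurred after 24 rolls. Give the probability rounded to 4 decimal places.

0.6294

Needing more than 24 rolls ⇔ fewer than 5 successes in the first 24. With X ~ Binomial(24, 0.166667), P(Y > 24) = P(X ≤ 4).
  k=0: C(24,0)·0.166667^0·0.833333^24 = 0.012579
  k=1: C(24,1)·0.166667^1·0.833333^23 = 0.060380
  k=2: C(24,2)·0.166667^2·0.833333^22 = 0.138873
  k=3: C(24,3)·0.166667^3·0.833333^21 = 0.203681
  k=4: C(24,4)·0.166667^4·0.833333^20 = 0.213865
P(X ≤ 4) = 0.629378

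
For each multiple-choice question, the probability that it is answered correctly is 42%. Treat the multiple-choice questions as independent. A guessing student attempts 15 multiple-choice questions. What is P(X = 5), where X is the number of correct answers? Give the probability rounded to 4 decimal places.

0.1691

X ~ Binomial(n=15, p=0.42).
P(X=5) = C(15,5) · p^5 · (1−p)^10
= 3003 · 0.013069 · 0.004308 = 0.169076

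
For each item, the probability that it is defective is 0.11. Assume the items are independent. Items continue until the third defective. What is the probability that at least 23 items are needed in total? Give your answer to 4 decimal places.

Needing more than 22 items ⇔ fewer than 3 successes in the first 22. With X ~ Binomial(22, 0.11), P(Y > 22) = P(X ≤ 2).
  k=0: C(22,0)·0.11^0·0.89^22 = 0.077016
  k=1: C(22,1)·0.11^1·0.89^21 = 0.209414
  k=2: C(22,2)·0.11^2·0.89^20 = 0.271767
P(X ≤ 2) = 0.558197

0.5582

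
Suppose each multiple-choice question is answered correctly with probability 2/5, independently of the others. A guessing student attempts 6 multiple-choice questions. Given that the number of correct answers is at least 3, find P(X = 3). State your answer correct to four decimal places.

0.6067

X ~ Binomial(6, 0.40). Want P(X=3 | X≥3) = P(X=3) / P(X≥3).
P(X=3) = C(6,3)·0.40^3·0.60^3 = 0.276480
P(X≥3) = 1 − 0.046656 − 0.186624 − 0.311040 = 0.455680
Ratio = 0.276480 / 0.455680 = 0.606742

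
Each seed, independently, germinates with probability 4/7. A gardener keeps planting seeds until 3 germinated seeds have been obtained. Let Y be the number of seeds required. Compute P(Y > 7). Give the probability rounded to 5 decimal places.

0.12658

Needing more than 7 seeds ⇔ fewer than 3 successes in the first 7. With X ~ Binomial(7, 0.571429), P(Y > 7) = P(X ≤ 2).
  k=0: C(7,0)·0.571429^0·0.428571^7 = 0.0026556
  k=1: C(7,1)·0.571429^1·0.428571^6 = 0.0247856
  k=2: C(7,2)·0.571429^2·0.428571^5 = 0.0991424
P(X ≤ 2) = 0.1265836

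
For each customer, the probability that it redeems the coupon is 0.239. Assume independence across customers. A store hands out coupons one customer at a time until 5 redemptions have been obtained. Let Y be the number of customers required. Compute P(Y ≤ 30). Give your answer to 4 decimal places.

0.8768

Finishing within 30 customers ⇔ at least 5 successes in the first 30. With X ~ Binomial(30, 0.239), P(Y ≤ 30) = 1 − P(X ≤ 4).
  k=0: C(30,0)·0.239^0·0.761^30 = 0.000276
  k=1: C(30,1)·0.239^1·0.761^29 = 0.002604
  k=2: C(30,2)·0.239^2·0.761^28 = 0.011859
  k=3: C(30,3)·0.239^3·0.761^27 = 0.034762
  k=4: C(30,4)·0.239^4·0.761^26 = 0.073692
1 − 0.123194 = 0.876806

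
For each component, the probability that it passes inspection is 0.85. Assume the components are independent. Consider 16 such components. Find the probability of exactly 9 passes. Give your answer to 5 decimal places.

X ~ Binomial(n=16, p=0.85).
P(X=9) = C(16,9) · p^9 · (1−p)^7
= 11440 · 0.23162 · 1.7086e-06 = 0.0045273

0.00453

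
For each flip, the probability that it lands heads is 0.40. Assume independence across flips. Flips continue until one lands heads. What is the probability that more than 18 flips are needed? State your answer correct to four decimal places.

0.0001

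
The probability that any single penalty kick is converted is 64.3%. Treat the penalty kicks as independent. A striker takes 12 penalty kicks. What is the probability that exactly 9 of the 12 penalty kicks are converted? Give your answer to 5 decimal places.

0.18807

X ~ Binomial(n=12, p=0.643).
P(X=9) = C(12,9) · p^9 · (1−p)^3
= 220 · 0.018789 · 0.045499 = 0.1880728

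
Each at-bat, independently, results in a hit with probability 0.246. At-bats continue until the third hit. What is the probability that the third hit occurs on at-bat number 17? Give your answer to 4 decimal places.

0.0343

Y = trial on which the third success occurs; negative binomial, r=3, p=0.246.
P(Y=17) = C(16,2) · p^3 · (1−p)^14
= 120 · 0.014887 · 0.019195 = 0.034291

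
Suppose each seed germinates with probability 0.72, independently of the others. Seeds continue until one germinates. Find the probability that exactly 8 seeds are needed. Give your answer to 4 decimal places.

0.0001

Geometric (trials to first success), p = 0.72.
P(Y = 8) = (1−p)^7 · p = 0.00013493 · 0.72 = 0.000097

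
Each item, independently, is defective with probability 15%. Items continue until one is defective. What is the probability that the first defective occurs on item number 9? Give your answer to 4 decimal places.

Geometric (trials to first success), p = 0.15.
P(Y = 9) = (1−p)^8 · p = 0.27249 · 0.15 = 0.040874

0.0409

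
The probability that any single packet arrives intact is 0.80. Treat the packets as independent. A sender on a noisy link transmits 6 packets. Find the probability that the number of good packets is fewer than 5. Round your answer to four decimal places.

0.3446

X ~ Binomial(6, 0.80); P(X ≤ 4) = Σ C(6,k) p^k (1−p)^(6−k) over k:
  k=0: C(6,0)·0.80^0·0.20^6 = 0.000064
  k=1: C(6,1)·0.80^1·0.20^5 = 0.001536
  k=2: C(6,2)·0.80^2·0.20^4 = 0.015360
  k=3: C(6,3)·0.80^3·0.20^3 = 0.081920
  k=4: C(6,4)·0.80^4·0.20^2 = 0.245760
Total = 0.344640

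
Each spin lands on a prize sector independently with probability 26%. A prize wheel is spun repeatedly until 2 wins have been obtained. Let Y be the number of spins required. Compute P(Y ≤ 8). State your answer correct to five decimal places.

0.65733

Finishing within 8 spins ⇔ at least 2 successes in the first 8. With X ~ Binomial(8, 0.26), P(Y ≤ 8) = 1 − P(X ≤ 1).
  k=0: C(8,0)·0.26^0·0.74^8 = 0.0899195
  k=1: C(8,1)·0.26^1·0.74^7 = 0.2527466
1 − 0.3426661 = 0.6573339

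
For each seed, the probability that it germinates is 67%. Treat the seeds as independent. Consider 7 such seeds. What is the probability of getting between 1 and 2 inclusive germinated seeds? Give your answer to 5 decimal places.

0.04295

X ~ Binomial(7, 0.67); P(1 ≤ X ≤ 2) = Σ C(7,k) p^k (1−p)^(7−k) over k:
  k=1: C(7,1)·0.67^1·0.33^6 = 0.0060570
  k=2: C(7,2)·0.67^2·0.33^5 = 0.0368925
Total = 0.0429495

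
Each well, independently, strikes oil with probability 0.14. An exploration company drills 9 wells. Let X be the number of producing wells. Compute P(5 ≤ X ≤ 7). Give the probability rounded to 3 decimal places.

0.004

X ~ Binomial(9, 0.14); P(5 ≤ X ≤ 7) = Σ C(9,k) p^k (1−p)^(9−k) over k:
  k=5: C(9,5)·0.14^5·0.86^4 = 0.00371
  k=6: C(9,6)·0.14^6·0.86^3 = 0.00040
  k=7: C(9,7)·0.14^7·0.86^2 = 0.00003
Total = 0.00414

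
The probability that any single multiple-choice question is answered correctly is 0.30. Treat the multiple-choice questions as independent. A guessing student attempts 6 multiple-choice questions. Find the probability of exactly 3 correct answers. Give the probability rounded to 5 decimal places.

X ~ Binomial(n=6, p=0.30).
P(X=3) = C(6,3) · p^3 · (1−p)^3
= 20 · 0.027 · 0.343 = 0.1852200

0.18522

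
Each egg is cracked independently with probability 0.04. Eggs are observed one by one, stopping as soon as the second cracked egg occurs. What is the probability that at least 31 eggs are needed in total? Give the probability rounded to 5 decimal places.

Needing more than 30 eggs ⇔ fewer than 2 successes in the first 30. With X ~ Binomial(30, 0.04), P(Y > 30) = P(X ≤ 1).
  k=0: C(30,0)·0.04^0·0.96^30 = 0.2938576
  k=1: C(30,1)·0.04^1·0.96^29 = 0.3673221
P(X ≤ 1) = 0.6611797

0.66118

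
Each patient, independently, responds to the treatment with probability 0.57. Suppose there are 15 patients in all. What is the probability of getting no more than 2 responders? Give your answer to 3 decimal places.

X ~ Binomial(15, 0.57); P(X ≤ 2) = Σ C(15,k) p^k (1−p)^(15−k) over k:
  k=0: C(15,0)·0.57^0·0.43^15 = 0.00000
  k=1: C(15,1)·0.57^1·0.43^14 = 0.00006
  k=2: C(15,2)·0.57^2·0.43^13 = 0.00059
Total = 0.00065

0.001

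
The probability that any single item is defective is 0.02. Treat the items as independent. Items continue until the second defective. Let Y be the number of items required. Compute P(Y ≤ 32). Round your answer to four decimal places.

Finishing within 32 items ⇔ at least 2 successes in the first 32. With X ~ Binomial(32, 0.02), P(Y ≤ 32) = 1 − P(X ≤ 1).
  k=0: C(32,0)·0.02^0·0.98^32 = 0.523883
  k=1: C(32,1)·0.02^1·0.98^31 = 0.342128
1 − 0.866011 = 0.133989

0.1340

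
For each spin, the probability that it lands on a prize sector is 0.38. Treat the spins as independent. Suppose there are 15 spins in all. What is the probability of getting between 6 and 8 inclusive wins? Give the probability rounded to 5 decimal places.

X ~ Binomial(15, 0.38); P(6 ≤ X ≤ 8) = Σ C(15,k) p^k (1−p)^(15−k) over k:
  k=6: C(15,6)·0.38^6·0.62^9 = 0.2040003
  k=7: C(15,7)·0.38^7·0.62^8 = 0.1607560
  k=8: C(15,8)·0.38^8·0.62^7 = 0.0985279
Total = 0.4632842

0.46328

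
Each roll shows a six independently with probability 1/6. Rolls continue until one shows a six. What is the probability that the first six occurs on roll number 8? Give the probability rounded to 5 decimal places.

Geometric (trials to first success), p = 0.166667.
P(Y = 8) = (1−p)^7 · p = 0.27908 · 0.166667 = 0.0465136

0.04651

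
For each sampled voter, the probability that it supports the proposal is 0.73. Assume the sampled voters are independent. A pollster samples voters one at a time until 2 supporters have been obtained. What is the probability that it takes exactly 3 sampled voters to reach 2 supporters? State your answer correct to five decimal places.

0.28777

Y = trial on which the second success occurs; negative binomial, r=2, p=0.73.
P(Y=3) = C(2,1) · p^2 · (1−p)^1
= 2 · 0.5329 · 0.27 = 0.2877660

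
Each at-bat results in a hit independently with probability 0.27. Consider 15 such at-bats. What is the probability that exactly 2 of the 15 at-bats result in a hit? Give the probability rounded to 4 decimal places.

0.1280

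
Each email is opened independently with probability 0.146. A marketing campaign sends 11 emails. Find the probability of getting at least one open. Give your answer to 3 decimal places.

0.824

P(at least one) = 1 − P(none) = 1 − (1 − 0.146)^11
= 1 − 0.17621 = 0.82379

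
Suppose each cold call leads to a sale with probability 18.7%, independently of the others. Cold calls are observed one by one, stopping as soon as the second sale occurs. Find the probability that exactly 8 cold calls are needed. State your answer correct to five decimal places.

0.07068

Y = trial on which the second success occurs; negative binomial, r=2, p=0.187.
P(Y=8) = C(7,1) · p^2 · (1−p)^6
= 7 · 0.034969 · 0.28876 = 0.0706846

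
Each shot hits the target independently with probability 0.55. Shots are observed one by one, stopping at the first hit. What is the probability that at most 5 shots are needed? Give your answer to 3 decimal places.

Y = number of shots to the first success; geometric, p = 0.55.
P(Y ≤ 5) = 1 − (1−p)^5 = 1 − 0.01845 = 0.98155

0.982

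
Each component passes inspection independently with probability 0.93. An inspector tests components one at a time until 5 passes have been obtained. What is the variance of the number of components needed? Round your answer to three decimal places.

0.405

Y = total components until the fifth success; negative binomial with r=5, p=0.93.
Var(Y) = r(1−p)/p² = 5·0.07 / 0.93² = 0.40467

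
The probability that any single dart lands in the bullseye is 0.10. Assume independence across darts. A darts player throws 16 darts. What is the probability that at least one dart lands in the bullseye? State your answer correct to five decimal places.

0.81470

P(at least one) = 1 − P(none) = 1 − (1 − 0.10)^16
= 1 − 0.1853020 = 0.8146980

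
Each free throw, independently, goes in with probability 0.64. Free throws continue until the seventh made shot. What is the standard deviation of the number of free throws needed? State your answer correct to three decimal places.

Y = total free throws until the seventh success; negative binomial with r=7, p=0.64.
SD(Y) = √[r(1−p)/p²] = √(6.15234) = 2.48039

2.480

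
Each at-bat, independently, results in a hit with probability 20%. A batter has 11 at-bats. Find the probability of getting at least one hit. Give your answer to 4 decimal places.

P(at least one) = 1 − P(none) = 1 − (1 − 0.20)^11
= 1 − 0.085899 = 0.914101

0.9141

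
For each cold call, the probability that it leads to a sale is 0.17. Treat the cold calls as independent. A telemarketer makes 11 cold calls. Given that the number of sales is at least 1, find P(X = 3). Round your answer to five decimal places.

X ~ Binomial(11, 0.17). Want P(X=3 | X≥1) = P(X=3) / P(X≥1).
P(X=3) = C(11,3)·0.17^3·0.83^8 = 0.1825809
P(X≥1) = 1 − 0.1287831 = 0.8712169
Ratio = 0.1825809 / 0.8712169 = 0.2095700

0.20957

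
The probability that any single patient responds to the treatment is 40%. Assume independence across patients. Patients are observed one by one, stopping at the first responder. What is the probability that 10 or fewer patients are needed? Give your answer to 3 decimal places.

Y = number of patients to the first success; geometric, p = 0.40.
P(Y ≤ 10) = 1 − (1−p)^10 = 1 − 0.00605 = 0.99395

0.994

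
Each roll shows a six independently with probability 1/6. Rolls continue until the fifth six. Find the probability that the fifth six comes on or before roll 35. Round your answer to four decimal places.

Finishing within 35 rolls ⇔ at least 5 successes in the first 35. With X ~ Binomial(35, 0.166667), P(Y ≤ 35) = 1 − P(X ≤ 4).
  k=0: C(35,0)·0.166667^0·0.833333^35 = 0.001693
  k=1: C(35,1)·0.166667^1·0.833333^34 = 0.011851
  k=2: C(35,2)·0.166667^2·0.833333^33 = 0.040293
  k=3: C(35,3)·0.166667^3·0.833333^32 = 0.088645
  k=4: C(35,4)·0.166667^4·0.833333^31 = 0.141833
1 − 0.284315 = 0.715685

0.7157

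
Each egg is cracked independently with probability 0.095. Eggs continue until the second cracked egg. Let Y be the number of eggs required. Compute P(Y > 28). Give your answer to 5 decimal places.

0.24075

Needing more than 28 eggs ⇔ fewer than 2 successes in the first 28. With X ~ Binomial(28, 0.095), P(Y > 28) = P(X ≤ 1).
  k=0: C(28,0)·0.095^0·0.905^28 = 0.0611167
  k=1: C(28,1)·0.095^1·0.905^27 = 0.1796360
P(X ≤ 1) = 0.2407527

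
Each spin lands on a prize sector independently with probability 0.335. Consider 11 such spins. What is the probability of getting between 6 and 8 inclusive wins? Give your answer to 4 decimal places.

X ~ Binomial(11, 0.335); P(6 ≤ X ≤ 8) = Σ C(11,k) p^k (1−p)^(11−k) over k:
  k=6: C(11,6)·0.335^6·0.665^5 = 0.084922
  k=7: C(11,7)·0.335^7·0.665^4 = 0.030557
  k=8: C(11,8)·0.335^8·0.665^3 = 0.007697
Total = 0.123176

0.1232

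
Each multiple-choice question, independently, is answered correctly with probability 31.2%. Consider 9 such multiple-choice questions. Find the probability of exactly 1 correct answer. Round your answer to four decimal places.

0.1410

X ~ Binomial(n=9, p=0.312).
P(X=1) = C(9,1) · p^1 · (1−p)^8
= 9 · 0.312 · 0.0502 = 0.140963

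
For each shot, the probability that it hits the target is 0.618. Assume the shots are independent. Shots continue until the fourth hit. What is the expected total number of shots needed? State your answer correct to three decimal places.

Y = total shots until the fourth success; negative binomial with r=4, p=0.618.
E[Y] = r / p = 4 / 0.618 = 6.47249

6.472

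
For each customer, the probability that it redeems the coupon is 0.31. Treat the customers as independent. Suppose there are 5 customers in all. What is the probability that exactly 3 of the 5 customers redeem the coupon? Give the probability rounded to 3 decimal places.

X ~ Binomial(n=5, p=0.31).
P(X=3) = C(5,3) · p^3 · (1−p)^2
= 10 · 0.029791 · 0.4761 = 0.14183

0.142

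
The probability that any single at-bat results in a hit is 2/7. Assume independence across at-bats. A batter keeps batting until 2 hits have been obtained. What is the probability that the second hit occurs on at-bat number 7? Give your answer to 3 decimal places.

0.091

Y = trial on which the second success occurs; negative binomial, r=2, p=0.285714.
P(Y=7) = C(6,1) · p^2 · (1−p)^5
= 6 · 0.081633 · 0.18593 = 0.09107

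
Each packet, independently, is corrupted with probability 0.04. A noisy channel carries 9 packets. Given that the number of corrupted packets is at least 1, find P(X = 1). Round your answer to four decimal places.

0.8446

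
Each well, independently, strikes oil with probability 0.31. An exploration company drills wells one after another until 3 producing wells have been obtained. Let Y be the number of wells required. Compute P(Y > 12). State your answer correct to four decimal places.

0.2296

Needing more than 12 wells ⇔ fewer than 3 successes in the first 12. With X ~ Binomial(12, 0.31), P(Y > 12) = P(X ≤ 2).
  k=0: C(12,0)·0.31^0·0.69^12 = 0.011646
  k=1: C(12,1)·0.31^1·0.69^11 = 0.062789
  k=2: C(12,2)·0.31^2·0.69^10 = 0.155152
P(X ≤ 2) = 0.229588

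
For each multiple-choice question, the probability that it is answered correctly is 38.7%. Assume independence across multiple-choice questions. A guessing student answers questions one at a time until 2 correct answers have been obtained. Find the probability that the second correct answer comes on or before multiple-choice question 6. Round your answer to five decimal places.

0.74596

Finishing within 6 multiple-choice questions ⇔ at least 2 successes in the first 6. With X ~ Binomial(6, 0.387), P(Y ≤ 6) = 1 − P(X ≤ 1).
  k=0: C(6,0)·0.387^0·0.613^6 = 0.0530595
  k=1: C(6,1)·0.387^1·0.613^5 = 0.2009854
1 − 0.2540449 = 0.7459551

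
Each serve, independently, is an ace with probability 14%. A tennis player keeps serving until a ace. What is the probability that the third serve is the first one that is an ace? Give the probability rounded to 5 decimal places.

Geometric (trials to first success), p = 0.14.
P(Y = 3) = (1−p)^2 · p = 0.7396 · 0.14 = 0.1035440

0.10354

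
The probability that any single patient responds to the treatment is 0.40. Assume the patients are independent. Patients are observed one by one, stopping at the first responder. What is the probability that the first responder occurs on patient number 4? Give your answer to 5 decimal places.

Geometric (trials to first success), p = 0.40.
P(Y = 4) = (1−p)^3 · p = 0.216 · 0.40 = 0.0864000

0.08640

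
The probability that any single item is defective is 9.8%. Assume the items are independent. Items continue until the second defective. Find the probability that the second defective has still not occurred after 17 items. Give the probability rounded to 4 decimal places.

0.4931

Needing more than 17 items ⇔ fewer than 2 successes in the first 17. With X ~ Binomial(17, 0.098), P(Y > 17) = P(X ≤ 1).
  k=0: C(17,0)·0.098^0·0.902^17 = 0.173185
  k=1: C(17,1)·0.098^1·0.902^16 = 0.319874
P(X ≤ 1) = 0.493060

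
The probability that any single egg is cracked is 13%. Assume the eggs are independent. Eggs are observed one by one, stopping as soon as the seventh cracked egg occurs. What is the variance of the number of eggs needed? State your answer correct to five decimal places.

Y = total eggs until the seventh success; negative binomial with r=7, p=0.13.
Var(Y) = r(1−p)/p² = 7·0.87 / 0.13² = 360.3550296

360.35503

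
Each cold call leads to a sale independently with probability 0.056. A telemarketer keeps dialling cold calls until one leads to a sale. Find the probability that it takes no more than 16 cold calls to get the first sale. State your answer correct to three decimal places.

0.602

Y = number of cold calls to the first success; geometric, p = 0.056.
P(Y ≤ 16) = 1 − (1−p)^16 = 1 − 0.39770 = 0.60230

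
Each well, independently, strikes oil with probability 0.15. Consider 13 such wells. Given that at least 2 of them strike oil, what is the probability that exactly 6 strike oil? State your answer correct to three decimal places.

0.010

X ~ Binomial(13, 0.15). Want P(X=6 | X≥2) = P(X=6) / P(X≥2).
P(X=6) = C(13,6)·0.15^6·0.85^7 = 0.00627
P(X≥2) = 1 − 0.12091 − 0.27737 = 0.60172
Ratio = 0.00627 / 0.60172 = 0.01041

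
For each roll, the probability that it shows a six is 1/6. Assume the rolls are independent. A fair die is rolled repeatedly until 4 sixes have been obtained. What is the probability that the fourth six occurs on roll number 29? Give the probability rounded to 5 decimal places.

Y = trial on which the fourth success occurs; negative binomial, r=4, p=0.166667.
P(Y=29) = C(28,3) · p^4 · (1−p)^25
= 3276 · 0.0007716 · 0.010483 = 0.0264977

0.02650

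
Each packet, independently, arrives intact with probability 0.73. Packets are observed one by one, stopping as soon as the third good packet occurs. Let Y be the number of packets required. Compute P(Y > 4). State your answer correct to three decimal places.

0.296

Needing more than 4 packets ⇔ fewer than 3 successes in the first 4. With X ~ Binomial(4, 0.73), P(Y > 4) = P(X ≤ 2).
  k=0: C(4,0)·0.73^0·0.27^4 = 0.00531
  k=1: C(4,1)·0.73^1·0.27^3 = 0.05747
  k=2: C(4,2)·0.73^2·0.27^2 = 0.23309
P(X ≤ 2) = 0.29588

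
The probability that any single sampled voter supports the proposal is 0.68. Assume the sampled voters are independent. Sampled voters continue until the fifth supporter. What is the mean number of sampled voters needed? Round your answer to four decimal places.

Y = total sampled voters until the fifth success; negative binomial with r=5, p=0.68.
E[Y] = r / p = 5 / 0.68 = 7.352941

7.3529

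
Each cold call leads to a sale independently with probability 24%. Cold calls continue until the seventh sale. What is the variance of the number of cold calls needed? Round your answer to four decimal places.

92.3611

Y = total cold calls until the seventh success; negative binomial with r=7, p=0.24.
Var(Y) = r(1−p)/p² = 7·0.76 / 0.24² = 92.361111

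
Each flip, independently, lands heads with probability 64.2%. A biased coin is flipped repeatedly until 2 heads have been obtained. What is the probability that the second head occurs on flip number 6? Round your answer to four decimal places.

0.0339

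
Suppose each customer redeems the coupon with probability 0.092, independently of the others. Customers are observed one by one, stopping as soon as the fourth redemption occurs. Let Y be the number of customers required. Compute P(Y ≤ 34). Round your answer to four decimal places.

Finishing within 34 customers ⇔ at least 4 successes in the first 34. With X ~ Binomial(34, 0.092), P(Y ≤ 34) = 1 − P(X ≤ 3).
  k=0: C(34,0)·0.092^0·0.908^34 = 0.037577
  k=1: C(34,1)·0.092^1·0.908^33 = 0.129449
  k=2: C(34,2)·0.092^2·0.908^32 = 0.216414
  k=3: C(34,3)·0.092^3·0.908^31 = 0.233893
1 − 0.617333 = 0.382667

0.3827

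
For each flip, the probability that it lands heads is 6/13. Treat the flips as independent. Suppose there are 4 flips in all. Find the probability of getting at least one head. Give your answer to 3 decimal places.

0.916

P(at least one) = 1 − P(none) = 1 − (1 − 0.461538)^4
= 1 − 0.08407 = 0.91593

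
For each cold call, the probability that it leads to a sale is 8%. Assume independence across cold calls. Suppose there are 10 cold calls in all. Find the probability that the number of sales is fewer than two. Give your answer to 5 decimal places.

X ~ Binomial(10, 0.08); P(X ≤ 1) = Σ C(10,k) p^k (1−p)^(10−k) over k:
  k=0: C(10,0)·0.08^0·0.92^10 = 0.4343885
  k=1: C(10,1)·0.08^1·0.92^9 = 0.3777291
Total = 0.8121175

0.81212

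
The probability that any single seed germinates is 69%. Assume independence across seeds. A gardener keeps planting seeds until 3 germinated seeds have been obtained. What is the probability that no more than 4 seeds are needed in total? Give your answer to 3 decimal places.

0.634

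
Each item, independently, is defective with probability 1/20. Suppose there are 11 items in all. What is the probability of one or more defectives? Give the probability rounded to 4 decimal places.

P(at least one) = 1 − P(none) = 1 − (1 − 0.05)^11
= 1 − 0.568800 = 0.431200

0.4312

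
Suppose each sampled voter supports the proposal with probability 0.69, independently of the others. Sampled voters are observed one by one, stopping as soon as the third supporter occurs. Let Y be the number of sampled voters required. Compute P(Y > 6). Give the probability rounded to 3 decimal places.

0.079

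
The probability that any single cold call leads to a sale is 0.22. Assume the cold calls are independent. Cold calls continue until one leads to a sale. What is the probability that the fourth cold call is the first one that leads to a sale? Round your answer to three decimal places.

0.104

Geometric (trials to first success), p = 0.22.
P(Y = 4) = (1−p)^3 · p = 0.47455 · 0.22 = 0.10440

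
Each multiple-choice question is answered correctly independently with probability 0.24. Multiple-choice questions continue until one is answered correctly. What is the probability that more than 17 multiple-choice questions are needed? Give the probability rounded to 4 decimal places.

Y = number of multiple-choice questions to the first success; geometric, p = 0.24.
P(Y > 17) = P(first 17 all fail) = (1−p)^17 = 0.009415

0.0094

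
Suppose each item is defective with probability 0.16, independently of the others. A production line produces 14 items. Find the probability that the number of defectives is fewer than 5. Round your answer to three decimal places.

X ~ Binomial(14, 0.16); P(X ≤ 4) = Σ C(14,k) p^k (1−p)^(14−k) over k:
  k=0: C(14,0)·0.16^0·0.84^14 = 0.08708
  k=1: C(14,1)·0.16^1·0.84^13 = 0.23221
  k=2: C(14,2)·0.16^2·0.84^12 = 0.28750
  k=3: C(14,3)·0.16^3·0.84^11 = 0.21905
  k=4: C(14,4)·0.16^4·0.84^10 = 0.11474
Total = 0.94057

0.941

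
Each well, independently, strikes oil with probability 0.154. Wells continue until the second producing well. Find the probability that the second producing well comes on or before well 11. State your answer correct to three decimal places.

0.523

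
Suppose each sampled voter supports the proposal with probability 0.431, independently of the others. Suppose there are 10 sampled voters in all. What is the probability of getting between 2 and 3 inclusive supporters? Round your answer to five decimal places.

X ~ Binomial(10, 0.431); P(2 ≤ X ≤ 3) = Σ C(10,k) p^k (1−p)^(10−k) over k:
  k=2: C(10,2)·0.431^2·0.569^8 = 0.0918470
  k=3: C(10,3)·0.431^3·0.569^7 = 0.1855235
Total = 0.2773705

0.27737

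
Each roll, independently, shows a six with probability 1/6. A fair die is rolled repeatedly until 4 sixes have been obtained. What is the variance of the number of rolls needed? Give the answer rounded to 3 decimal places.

120.000

Y = total rolls until the fourth success; negative binomial with r=4, p=0.166667.
Var(Y) = r(1−p)/p² = 4·0.833333 / 0.166667² = 120.00000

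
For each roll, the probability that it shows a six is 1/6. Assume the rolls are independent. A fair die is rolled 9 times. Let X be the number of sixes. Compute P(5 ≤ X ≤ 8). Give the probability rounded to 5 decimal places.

X ~ Binomial(9, 0.166667); P(5 ≤ X ≤ 8) = Σ C(9,k) p^k (1−p)^(9−k) over k:
  k=5: C(9,5)·0.166667^5·0.833333^4 = 0.0078143
  k=6: C(9,6)·0.166667^6·0.833333^3 = 0.0010419
  k=7: C(9,7)·0.166667^7·0.833333^2 = 0.0000893
  k=8: C(9,8)·0.166667^8·0.833333^1 = 0.0000045
Total = 0.0089500

0.00895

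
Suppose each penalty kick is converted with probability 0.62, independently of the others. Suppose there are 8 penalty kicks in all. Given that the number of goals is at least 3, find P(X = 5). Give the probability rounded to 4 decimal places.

X ~ Binomial(8, 0.62). Want P(X=5 | X≥3) = P(X=5) / P(X≥3).
P(X=5) = C(8,5)·0.62^5·0.38^3 = 0.281512
P(X≥3) = 1 − 0.000435 − 0.005675 − 0.032407 = 0.961483
Ratio = 0.281512 / 0.961483 = 0.292790

0.2928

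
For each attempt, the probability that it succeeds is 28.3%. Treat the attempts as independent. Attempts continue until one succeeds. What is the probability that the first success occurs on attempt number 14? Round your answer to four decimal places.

0.0037

Geometric (trials to first success), p = 0.283.
P(Y = 14) = (1−p)^13 · p = 0.013236 · 0.283 = 0.003746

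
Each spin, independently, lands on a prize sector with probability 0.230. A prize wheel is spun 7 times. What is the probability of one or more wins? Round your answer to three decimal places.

0.840

P(at least one) = 1 − P(none) = 1 − (1 − 0.23)^7
= 1 − 0.16049 = 0.83951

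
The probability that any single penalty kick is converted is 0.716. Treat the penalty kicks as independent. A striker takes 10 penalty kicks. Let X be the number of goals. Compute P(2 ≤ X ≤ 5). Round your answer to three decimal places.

0.124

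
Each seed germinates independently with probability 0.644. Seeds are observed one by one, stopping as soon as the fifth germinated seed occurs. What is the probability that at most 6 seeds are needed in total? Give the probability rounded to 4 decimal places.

Finishing within 6 seeds ⇔ at least 5 successes in the first 6. With X ~ Binomial(6, 0.644), P(Y ≤ 6) = 1 − P(X ≤ 4).
  k=0: C(6,0)·0.644^0·0.356^6 = 0.002036
  k=1: C(6,1)·0.644^1·0.356^5 = 0.022095
  k=2: C(6,2)·0.644^2·0.356^4 = 0.099922
  k=3: C(6,3)·0.644^3·0.356^3 = 0.241011
  k=4: C(6,4)·0.644^4·0.356^2 = 0.326990
1 − 0.692054 = 0.307946

0.3079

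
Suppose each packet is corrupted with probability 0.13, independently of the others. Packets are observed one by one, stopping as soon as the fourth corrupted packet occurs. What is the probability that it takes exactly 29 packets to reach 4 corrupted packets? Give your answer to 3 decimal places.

Y = trial on which the fourth success occurs; negative binomial, r=4, p=0.13.
P(Y=29) = C(28,3) · p^4 · (1−p)^25
= 3276 · 0.00028561 · 0.03076 = 0.02878

0.029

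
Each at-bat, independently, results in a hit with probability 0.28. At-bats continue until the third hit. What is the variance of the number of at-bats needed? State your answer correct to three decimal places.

27.551

Y = total at-bats until the third success; negative binomial with r=3, p=0.28.
Var(Y) = r(1−p)/p² = 3·0.72 / 0.28² = 27.55102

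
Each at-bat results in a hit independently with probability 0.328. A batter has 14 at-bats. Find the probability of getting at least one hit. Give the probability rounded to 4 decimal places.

P(at least one) = 1 − P(none) = 1 − (1 − 0.328)^14
= 1 − 0.003830 = 0.996170

0.9962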